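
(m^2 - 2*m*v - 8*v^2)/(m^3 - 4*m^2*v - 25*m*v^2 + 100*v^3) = (-m - 2*v)/(-m^2 + 25*v^2)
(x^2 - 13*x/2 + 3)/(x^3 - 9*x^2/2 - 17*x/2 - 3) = (2*x - 1)/(2*x^2 + 3*x + 1)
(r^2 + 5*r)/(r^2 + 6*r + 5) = r/(r + 1)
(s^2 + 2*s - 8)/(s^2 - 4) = (s + 4)/(s + 2)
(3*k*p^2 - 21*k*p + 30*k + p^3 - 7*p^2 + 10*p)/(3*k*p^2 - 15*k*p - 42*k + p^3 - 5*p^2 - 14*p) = (p^2 - 7*p + 10)/(p^2 - 5*p - 14)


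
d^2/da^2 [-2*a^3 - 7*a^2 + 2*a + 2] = -12*a - 14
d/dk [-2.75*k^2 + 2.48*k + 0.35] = 2.48 - 5.5*k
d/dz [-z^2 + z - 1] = 1 - 2*z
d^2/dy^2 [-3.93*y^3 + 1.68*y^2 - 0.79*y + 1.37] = 3.36 - 23.58*y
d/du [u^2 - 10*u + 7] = 2*u - 10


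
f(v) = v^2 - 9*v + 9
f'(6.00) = 3.00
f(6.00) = -9.00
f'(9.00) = 9.00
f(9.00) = 9.00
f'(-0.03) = -9.06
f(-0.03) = 9.27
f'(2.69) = -3.62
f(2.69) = -7.97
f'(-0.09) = -9.18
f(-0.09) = 9.82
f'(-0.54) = -10.08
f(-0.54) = 14.15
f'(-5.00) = -19.00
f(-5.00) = 79.00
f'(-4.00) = -17.00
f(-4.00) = 61.00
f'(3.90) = -1.20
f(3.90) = -10.89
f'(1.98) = -5.04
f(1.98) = -4.90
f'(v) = 2*v - 9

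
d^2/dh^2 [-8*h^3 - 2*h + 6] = -48*h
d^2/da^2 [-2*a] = 0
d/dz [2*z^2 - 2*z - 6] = 4*z - 2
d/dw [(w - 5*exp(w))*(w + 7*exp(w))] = 2*w*exp(w) + 2*w - 70*exp(2*w) + 2*exp(w)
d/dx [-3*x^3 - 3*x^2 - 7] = 3*x*(-3*x - 2)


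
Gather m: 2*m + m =3*m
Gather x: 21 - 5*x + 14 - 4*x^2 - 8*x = -4*x^2 - 13*x + 35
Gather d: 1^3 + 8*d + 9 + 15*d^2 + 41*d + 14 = 15*d^2 + 49*d + 24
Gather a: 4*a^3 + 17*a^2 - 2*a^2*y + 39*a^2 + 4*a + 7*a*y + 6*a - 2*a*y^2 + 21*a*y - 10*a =4*a^3 + a^2*(56 - 2*y) + a*(-2*y^2 + 28*y)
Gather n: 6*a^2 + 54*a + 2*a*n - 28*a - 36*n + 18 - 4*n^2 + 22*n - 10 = 6*a^2 + 26*a - 4*n^2 + n*(2*a - 14) + 8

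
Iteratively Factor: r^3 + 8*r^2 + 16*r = (r + 4)*(r^2 + 4*r) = r*(r + 4)*(r + 4)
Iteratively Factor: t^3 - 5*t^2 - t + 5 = (t - 5)*(t^2 - 1) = (t - 5)*(t - 1)*(t + 1)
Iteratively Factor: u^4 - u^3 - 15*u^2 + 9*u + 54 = (u + 2)*(u^3 - 3*u^2 - 9*u + 27) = (u + 2)*(u + 3)*(u^2 - 6*u + 9) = (u - 3)*(u + 2)*(u + 3)*(u - 3)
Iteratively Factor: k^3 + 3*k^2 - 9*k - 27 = (k + 3)*(k^2 - 9) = (k + 3)^2*(k - 3)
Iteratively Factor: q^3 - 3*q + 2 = (q - 1)*(q^2 + q - 2) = (q - 1)*(q + 2)*(q - 1)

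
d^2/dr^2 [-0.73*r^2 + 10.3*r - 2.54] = -1.46000000000000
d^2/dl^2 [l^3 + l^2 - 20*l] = 6*l + 2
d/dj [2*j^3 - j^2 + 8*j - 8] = 6*j^2 - 2*j + 8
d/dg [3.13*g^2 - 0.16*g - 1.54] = 6.26*g - 0.16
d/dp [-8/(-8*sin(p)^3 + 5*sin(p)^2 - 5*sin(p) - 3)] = 8*(-24*sin(p)^2 + 10*sin(p) - 5)*cos(p)/((8*sin(p) + 3)^2*(sin(p)^2 - sin(p) + 1)^2)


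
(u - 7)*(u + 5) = u^2 - 2*u - 35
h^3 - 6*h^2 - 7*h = h*(h - 7)*(h + 1)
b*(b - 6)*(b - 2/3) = b^3 - 20*b^2/3 + 4*b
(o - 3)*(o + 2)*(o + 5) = o^3 + 4*o^2 - 11*o - 30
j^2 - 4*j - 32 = (j - 8)*(j + 4)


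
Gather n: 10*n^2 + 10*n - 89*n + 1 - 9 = 10*n^2 - 79*n - 8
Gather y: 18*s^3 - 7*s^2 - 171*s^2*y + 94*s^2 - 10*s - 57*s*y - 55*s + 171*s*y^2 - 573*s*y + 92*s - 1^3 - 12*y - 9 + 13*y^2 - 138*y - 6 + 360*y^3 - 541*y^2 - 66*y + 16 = 18*s^3 + 87*s^2 + 27*s + 360*y^3 + y^2*(171*s - 528) + y*(-171*s^2 - 630*s - 216)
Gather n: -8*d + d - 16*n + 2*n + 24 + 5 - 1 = -7*d - 14*n + 28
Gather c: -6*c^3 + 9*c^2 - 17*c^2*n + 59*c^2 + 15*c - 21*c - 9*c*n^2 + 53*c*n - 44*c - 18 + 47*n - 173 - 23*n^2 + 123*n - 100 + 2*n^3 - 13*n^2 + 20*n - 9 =-6*c^3 + c^2*(68 - 17*n) + c*(-9*n^2 + 53*n - 50) + 2*n^3 - 36*n^2 + 190*n - 300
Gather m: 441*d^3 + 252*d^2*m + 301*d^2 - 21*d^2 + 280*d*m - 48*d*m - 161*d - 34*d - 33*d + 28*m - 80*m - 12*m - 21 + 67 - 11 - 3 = 441*d^3 + 280*d^2 - 228*d + m*(252*d^2 + 232*d - 64) + 32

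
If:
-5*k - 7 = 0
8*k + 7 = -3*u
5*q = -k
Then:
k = -7/5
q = 7/25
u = 7/5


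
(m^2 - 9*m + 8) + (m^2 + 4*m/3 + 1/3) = 2*m^2 - 23*m/3 + 25/3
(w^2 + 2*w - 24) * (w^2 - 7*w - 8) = w^4 - 5*w^3 - 46*w^2 + 152*w + 192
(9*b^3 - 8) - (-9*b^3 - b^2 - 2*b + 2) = 18*b^3 + b^2 + 2*b - 10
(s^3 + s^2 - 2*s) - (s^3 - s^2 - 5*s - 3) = 2*s^2 + 3*s + 3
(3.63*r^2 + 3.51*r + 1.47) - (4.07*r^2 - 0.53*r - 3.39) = -0.44*r^2 + 4.04*r + 4.86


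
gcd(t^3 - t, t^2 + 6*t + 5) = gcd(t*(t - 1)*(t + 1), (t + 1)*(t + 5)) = t + 1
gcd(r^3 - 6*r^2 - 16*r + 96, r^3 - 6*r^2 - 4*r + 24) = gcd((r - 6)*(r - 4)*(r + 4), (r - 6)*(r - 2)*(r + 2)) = r - 6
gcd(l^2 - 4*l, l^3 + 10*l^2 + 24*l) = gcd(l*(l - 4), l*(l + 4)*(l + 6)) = l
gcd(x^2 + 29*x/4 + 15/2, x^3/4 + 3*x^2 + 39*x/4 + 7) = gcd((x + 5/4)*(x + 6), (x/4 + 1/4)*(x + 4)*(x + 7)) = 1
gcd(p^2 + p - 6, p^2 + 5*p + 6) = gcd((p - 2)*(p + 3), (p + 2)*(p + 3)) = p + 3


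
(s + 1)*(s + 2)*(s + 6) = s^3 + 9*s^2 + 20*s + 12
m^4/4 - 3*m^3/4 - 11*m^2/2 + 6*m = m*(m/4 + 1)*(m - 6)*(m - 1)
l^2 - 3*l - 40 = (l - 8)*(l + 5)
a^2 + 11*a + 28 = (a + 4)*(a + 7)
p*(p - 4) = p^2 - 4*p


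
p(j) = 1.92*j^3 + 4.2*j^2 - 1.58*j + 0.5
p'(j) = 5.76*j^2 + 8.4*j - 1.58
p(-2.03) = 4.95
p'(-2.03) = 5.10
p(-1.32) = 5.49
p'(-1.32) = -2.63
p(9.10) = 1780.78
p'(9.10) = 551.85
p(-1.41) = 5.70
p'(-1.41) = -1.97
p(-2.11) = 4.50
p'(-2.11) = 6.34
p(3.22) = 103.06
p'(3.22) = 85.19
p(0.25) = 0.40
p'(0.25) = 0.88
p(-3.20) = -14.35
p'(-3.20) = 30.52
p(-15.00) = -5510.80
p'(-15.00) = 1168.42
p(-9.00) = -1044.76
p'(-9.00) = 389.38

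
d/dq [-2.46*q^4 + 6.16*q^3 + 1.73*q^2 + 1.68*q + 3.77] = -9.84*q^3 + 18.48*q^2 + 3.46*q + 1.68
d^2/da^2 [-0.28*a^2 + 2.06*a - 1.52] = -0.560000000000000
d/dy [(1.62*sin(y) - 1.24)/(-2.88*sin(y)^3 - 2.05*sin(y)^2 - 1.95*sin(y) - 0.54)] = (9.3312*sin(y)^3 - 7.3926*sin(y)^2 - 5.084*sin(y) - 3.2928)*cos(y)/(8.2944*sin(y)^6 + 11.808*sin(y)^5 + 15.4345*sin(y)^4 + 11.1054*sin(y)^3 + 6.0165*sin(y)^2 + 2.106*sin(y) + 0.2916)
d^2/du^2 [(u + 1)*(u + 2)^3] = 6*(u + 2)*(2*u + 3)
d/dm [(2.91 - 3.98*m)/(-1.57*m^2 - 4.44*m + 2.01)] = (-6.2486*m^2 + 9.1374*m + 4.9206)/(2.4649*m^4 + 13.9416*m^3 + 13.4022*m^2 - 17.8488*m + 4.0401)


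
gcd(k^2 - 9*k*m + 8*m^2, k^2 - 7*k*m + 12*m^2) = 1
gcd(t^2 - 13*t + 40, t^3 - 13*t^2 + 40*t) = t^2 - 13*t + 40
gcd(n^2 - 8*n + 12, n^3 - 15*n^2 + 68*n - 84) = n^2 - 8*n + 12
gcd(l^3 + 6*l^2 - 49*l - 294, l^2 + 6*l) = l + 6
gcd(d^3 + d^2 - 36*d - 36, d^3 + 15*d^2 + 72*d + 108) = d + 6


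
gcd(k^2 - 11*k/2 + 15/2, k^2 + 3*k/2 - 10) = k - 5/2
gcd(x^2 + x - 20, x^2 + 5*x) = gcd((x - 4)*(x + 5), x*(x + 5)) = x + 5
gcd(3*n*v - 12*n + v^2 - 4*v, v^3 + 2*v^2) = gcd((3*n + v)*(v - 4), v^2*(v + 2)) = 1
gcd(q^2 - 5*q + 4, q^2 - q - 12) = q - 4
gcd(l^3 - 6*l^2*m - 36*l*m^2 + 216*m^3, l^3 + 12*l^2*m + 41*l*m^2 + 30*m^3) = l + 6*m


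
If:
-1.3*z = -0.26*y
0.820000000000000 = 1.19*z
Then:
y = 3.45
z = 0.69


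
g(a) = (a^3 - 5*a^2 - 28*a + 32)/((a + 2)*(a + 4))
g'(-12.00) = 0.70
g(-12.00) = -26.00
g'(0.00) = -6.50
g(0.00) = 4.00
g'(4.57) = 0.30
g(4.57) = -1.86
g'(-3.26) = -17.90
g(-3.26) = -38.07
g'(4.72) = 0.34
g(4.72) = -1.82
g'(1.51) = -1.44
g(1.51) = -0.94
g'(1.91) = -0.96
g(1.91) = -1.42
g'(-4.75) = -2.97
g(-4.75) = -26.66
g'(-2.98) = -30.24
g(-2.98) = -44.59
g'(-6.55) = -0.45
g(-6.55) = -24.14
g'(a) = (3*a^2 - 10*a - 28)/((a + 2)*(a + 4)) - (a^3 - 5*a^2 - 28*a + 32)/((a + 2)*(a + 4)^2) - (a^3 - 5*a^2 - 28*a + 32)/((a + 2)^2*(a + 4)) = (a^2 + 4*a - 26)/(a^2 + 4*a + 4)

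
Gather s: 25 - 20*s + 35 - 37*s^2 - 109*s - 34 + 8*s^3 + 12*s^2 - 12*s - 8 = 8*s^3 - 25*s^2 - 141*s + 18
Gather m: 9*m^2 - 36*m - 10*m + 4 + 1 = 9*m^2 - 46*m + 5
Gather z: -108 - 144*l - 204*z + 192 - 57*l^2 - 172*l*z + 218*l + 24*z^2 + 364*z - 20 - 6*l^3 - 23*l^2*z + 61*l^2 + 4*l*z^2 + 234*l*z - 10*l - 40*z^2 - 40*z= -6*l^3 + 4*l^2 + 64*l + z^2*(4*l - 16) + z*(-23*l^2 + 62*l + 120) + 64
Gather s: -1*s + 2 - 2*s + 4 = 6 - 3*s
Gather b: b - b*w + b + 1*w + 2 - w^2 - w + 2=b*(2 - w) - w^2 + 4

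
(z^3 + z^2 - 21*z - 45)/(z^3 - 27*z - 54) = (z - 5)/(z - 6)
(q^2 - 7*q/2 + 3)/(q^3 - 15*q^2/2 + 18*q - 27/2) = (q - 2)/(q^2 - 6*q + 9)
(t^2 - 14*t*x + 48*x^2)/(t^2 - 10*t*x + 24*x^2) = (-t + 8*x)/(-t + 4*x)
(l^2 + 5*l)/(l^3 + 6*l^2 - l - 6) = l*(l + 5)/(l^3 + 6*l^2 - l - 6)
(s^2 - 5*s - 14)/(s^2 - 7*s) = (s + 2)/s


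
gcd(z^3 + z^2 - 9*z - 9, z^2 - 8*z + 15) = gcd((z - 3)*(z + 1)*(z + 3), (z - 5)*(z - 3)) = z - 3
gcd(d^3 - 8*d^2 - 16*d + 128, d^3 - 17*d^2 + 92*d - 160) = d^2 - 12*d + 32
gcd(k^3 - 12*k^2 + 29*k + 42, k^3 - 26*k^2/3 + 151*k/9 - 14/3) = k - 6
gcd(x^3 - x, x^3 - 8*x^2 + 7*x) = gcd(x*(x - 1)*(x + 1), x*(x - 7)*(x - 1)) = x^2 - x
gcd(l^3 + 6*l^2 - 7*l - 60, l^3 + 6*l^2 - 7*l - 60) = l^3 + 6*l^2 - 7*l - 60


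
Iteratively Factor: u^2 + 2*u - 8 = (u - 2)*(u + 4)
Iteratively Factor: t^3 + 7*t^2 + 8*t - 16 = (t + 4)*(t^2 + 3*t - 4) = (t + 4)^2*(t - 1)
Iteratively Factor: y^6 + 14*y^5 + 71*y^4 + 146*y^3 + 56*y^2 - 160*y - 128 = (y + 4)*(y^5 + 10*y^4 + 31*y^3 + 22*y^2 - 32*y - 32) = (y + 2)*(y + 4)*(y^4 + 8*y^3 + 15*y^2 - 8*y - 16) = (y + 2)*(y + 4)^2*(y^3 + 4*y^2 - y - 4) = (y + 2)*(y + 4)^3*(y^2 - 1) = (y - 1)*(y + 2)*(y + 4)^3*(y + 1)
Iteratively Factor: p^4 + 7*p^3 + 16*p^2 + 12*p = (p + 2)*(p^3 + 5*p^2 + 6*p) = (p + 2)^2*(p^2 + 3*p) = p*(p + 2)^2*(p + 3)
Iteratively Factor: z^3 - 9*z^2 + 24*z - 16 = (z - 1)*(z^2 - 8*z + 16) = (z - 4)*(z - 1)*(z - 4)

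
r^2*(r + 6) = r^3 + 6*r^2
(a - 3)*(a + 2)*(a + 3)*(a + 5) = a^4 + 7*a^3 + a^2 - 63*a - 90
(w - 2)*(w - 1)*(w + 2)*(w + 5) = w^4 + 4*w^3 - 9*w^2 - 16*w + 20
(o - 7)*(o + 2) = o^2 - 5*o - 14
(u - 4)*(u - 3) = u^2 - 7*u + 12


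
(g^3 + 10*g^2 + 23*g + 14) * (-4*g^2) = -4*g^5 - 40*g^4 - 92*g^3 - 56*g^2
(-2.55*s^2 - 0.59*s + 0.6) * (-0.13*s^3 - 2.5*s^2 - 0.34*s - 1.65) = 0.3315*s^5 + 6.4517*s^4 + 2.264*s^3 + 2.9081*s^2 + 0.7695*s - 0.99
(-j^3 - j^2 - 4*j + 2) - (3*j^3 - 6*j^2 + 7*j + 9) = -4*j^3 + 5*j^2 - 11*j - 7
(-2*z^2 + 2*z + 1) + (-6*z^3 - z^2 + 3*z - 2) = -6*z^3 - 3*z^2 + 5*z - 1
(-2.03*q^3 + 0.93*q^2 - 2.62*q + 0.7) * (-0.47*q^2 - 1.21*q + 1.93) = 0.9541*q^5 + 2.0192*q^4 - 3.8118*q^3 + 4.6361*q^2 - 5.9036*q + 1.351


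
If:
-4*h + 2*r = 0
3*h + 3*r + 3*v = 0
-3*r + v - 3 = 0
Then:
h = -1/3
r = -2/3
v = 1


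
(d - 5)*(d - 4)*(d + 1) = d^3 - 8*d^2 + 11*d + 20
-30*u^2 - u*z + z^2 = (-6*u + z)*(5*u + z)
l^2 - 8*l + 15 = (l - 5)*(l - 3)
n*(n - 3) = n^2 - 3*n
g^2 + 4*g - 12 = (g - 2)*(g + 6)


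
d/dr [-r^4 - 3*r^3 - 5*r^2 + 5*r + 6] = -4*r^3 - 9*r^2 - 10*r + 5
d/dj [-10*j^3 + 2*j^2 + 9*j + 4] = -30*j^2 + 4*j + 9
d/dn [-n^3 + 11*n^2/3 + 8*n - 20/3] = -3*n^2 + 22*n/3 + 8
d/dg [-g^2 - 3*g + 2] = -2*g - 3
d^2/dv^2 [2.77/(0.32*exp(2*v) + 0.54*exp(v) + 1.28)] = (2.77*(0.64*exp(v) + 0.54)*(1.28*exp(v) + 1.08)*exp(v) - (3.5456*exp(v) + 1.4958)*(0.32*exp(2*v) + 0.54*exp(v) + 1.28))*exp(v)/(0.32*exp(2*v) + 0.54*exp(v) + 1.28)^3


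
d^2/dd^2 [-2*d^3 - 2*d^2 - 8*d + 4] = -12*d - 4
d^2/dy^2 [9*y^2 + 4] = 18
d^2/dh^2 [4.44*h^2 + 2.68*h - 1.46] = 8.88000000000000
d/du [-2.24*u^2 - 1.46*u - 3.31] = -4.48*u - 1.46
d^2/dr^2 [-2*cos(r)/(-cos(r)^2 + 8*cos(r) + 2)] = (cos(r) + 2)^2*(-148*cos(r) + 32*cos(2*r) + 4*cos(3*r) + 160)/(16*cos(r) - cos(2*r) + 3)^3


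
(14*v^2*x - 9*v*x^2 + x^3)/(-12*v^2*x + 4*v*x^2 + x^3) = (-7*v + x)/(6*v + x)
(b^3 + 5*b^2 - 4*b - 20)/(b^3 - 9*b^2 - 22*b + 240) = (b^2 - 4)/(b^2 - 14*b + 48)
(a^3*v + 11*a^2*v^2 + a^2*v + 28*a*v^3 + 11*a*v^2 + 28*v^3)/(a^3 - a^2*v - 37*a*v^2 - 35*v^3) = v*(-a^3 - 11*a^2*v - a^2 - 28*a*v^2 - 11*a*v - 28*v^2)/(-a^3 + a^2*v + 37*a*v^2 + 35*v^3)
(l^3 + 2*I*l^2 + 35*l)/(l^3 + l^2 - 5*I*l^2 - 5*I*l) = (l + 7*I)/(l + 1)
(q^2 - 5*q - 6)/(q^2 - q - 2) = (q - 6)/(q - 2)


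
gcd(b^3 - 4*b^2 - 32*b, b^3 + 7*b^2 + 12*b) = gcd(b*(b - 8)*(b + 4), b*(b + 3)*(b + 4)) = b^2 + 4*b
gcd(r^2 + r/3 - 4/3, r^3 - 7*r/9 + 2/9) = 1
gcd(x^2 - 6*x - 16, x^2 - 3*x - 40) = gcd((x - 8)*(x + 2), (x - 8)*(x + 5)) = x - 8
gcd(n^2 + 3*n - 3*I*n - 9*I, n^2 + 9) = n - 3*I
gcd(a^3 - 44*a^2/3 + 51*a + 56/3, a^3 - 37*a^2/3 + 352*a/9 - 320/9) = a - 8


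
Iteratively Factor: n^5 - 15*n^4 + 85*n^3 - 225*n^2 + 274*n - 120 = (n - 5)*(n^4 - 10*n^3 + 35*n^2 - 50*n + 24) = (n - 5)*(n - 4)*(n^3 - 6*n^2 + 11*n - 6) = (n - 5)*(n - 4)*(n - 3)*(n^2 - 3*n + 2) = (n - 5)*(n - 4)*(n - 3)*(n - 2)*(n - 1)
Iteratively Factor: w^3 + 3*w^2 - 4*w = (w)*(w^2 + 3*w - 4) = w*(w + 4)*(w - 1)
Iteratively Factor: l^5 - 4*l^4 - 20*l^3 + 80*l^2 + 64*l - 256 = (l + 4)*(l^4 - 8*l^3 + 12*l^2 + 32*l - 64) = (l - 4)*(l + 4)*(l^3 - 4*l^2 - 4*l + 16) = (l - 4)*(l + 2)*(l + 4)*(l^2 - 6*l + 8) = (l - 4)^2*(l + 2)*(l + 4)*(l - 2)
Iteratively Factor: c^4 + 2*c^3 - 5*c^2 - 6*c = (c + 3)*(c^3 - c^2 - 2*c) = (c - 2)*(c + 3)*(c^2 + c) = (c - 2)*(c + 1)*(c + 3)*(c)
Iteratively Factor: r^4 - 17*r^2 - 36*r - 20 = (r + 1)*(r^3 - r^2 - 16*r - 20) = (r + 1)*(r + 2)*(r^2 - 3*r - 10) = (r - 5)*(r + 1)*(r + 2)*(r + 2)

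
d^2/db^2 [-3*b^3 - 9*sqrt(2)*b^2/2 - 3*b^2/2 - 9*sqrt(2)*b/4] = -18*b - 9*sqrt(2) - 3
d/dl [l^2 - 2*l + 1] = 2*l - 2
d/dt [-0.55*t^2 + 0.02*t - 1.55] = 0.02 - 1.1*t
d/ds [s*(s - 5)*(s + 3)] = 3*s^2 - 4*s - 15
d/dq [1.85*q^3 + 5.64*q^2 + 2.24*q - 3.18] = 5.55*q^2 + 11.28*q + 2.24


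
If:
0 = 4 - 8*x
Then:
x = 1/2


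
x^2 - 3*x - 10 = (x - 5)*(x + 2)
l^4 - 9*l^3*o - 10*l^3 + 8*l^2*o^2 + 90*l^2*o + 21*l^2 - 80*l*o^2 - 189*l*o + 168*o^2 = (l - 7)*(l - 3)*(l - 8*o)*(l - o)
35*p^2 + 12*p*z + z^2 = (5*p + z)*(7*p + z)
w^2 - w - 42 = (w - 7)*(w + 6)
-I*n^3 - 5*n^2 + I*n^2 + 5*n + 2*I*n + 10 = (n - 2)*(n - 5*I)*(-I*n - I)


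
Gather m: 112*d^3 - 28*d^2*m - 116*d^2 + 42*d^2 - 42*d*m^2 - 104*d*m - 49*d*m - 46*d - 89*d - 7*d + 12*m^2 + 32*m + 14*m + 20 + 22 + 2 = 112*d^3 - 74*d^2 - 142*d + m^2*(12 - 42*d) + m*(-28*d^2 - 153*d + 46) + 44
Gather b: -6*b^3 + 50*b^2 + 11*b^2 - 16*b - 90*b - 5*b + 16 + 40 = -6*b^3 + 61*b^2 - 111*b + 56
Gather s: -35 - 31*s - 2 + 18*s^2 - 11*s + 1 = 18*s^2 - 42*s - 36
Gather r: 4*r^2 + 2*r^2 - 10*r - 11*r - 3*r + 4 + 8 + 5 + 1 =6*r^2 - 24*r + 18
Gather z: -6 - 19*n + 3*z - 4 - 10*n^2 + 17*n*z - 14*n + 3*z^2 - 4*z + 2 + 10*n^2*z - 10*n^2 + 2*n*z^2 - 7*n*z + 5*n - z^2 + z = -20*n^2 - 28*n + z^2*(2*n + 2) + z*(10*n^2 + 10*n) - 8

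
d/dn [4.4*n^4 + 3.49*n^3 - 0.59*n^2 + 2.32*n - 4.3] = 17.6*n^3 + 10.47*n^2 - 1.18*n + 2.32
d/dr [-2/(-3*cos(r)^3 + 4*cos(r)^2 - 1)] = 2*(9*cos(r) - 8)*sin(r)*cos(r)/(3*cos(r)^3 - 4*cos(r)^2 + 1)^2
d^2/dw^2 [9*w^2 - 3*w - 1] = 18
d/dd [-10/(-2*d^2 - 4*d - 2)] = 10*(-d - 1)/(d^2 + 2*d + 1)^2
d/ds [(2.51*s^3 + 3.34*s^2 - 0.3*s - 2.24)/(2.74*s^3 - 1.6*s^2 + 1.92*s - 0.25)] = (-13.1676*s^4 + 11.2824*s^3 + 22.4631*s^2 - 8.838*s + 4.3758)/(7.5076*s^6 - 8.768*s^5 + 13.0816*s^4 - 7.514*s^3 + 4.4864*s^2 - 0.96*s + 0.0625)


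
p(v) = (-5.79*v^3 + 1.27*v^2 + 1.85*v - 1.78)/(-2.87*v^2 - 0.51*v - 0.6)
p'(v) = (5.74*v + 0.51)*(-5.79*v^3 + 1.27*v^2 + 1.85*v - 1.78)/(-2.87*v^2 - 0.51*v - 0.6)^2 + (-17.37*v^2 + 2.54*v + 1.85)/(-2.87*v^2 - 0.51*v - 0.6)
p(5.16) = 9.47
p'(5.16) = 2.04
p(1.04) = 1.18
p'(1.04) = 1.57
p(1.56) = 2.12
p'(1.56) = 1.95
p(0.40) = 0.96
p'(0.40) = -2.19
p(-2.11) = -4.42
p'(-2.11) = 2.40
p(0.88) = 0.95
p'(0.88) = 1.24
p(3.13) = 5.31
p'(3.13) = 2.05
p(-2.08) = -4.35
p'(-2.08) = 2.42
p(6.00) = 11.18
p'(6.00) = 2.03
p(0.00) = 2.97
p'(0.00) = -5.60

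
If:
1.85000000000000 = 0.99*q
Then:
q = 1.87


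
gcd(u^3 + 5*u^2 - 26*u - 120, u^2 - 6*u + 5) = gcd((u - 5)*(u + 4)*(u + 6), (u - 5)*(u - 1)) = u - 5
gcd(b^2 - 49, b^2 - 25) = 1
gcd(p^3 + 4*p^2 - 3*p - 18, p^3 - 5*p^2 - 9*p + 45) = p + 3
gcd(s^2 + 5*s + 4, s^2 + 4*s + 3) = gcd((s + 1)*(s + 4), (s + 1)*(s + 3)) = s + 1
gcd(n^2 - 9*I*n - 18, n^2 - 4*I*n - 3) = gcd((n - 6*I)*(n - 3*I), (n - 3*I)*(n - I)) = n - 3*I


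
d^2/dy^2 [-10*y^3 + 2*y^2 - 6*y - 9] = 4 - 60*y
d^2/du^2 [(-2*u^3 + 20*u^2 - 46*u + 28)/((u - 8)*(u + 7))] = 56*(-5*u^3 + 111*u^2 - 951*u + 2389)/(u^6 - 3*u^5 - 165*u^4 + 335*u^3 + 9240*u^2 - 9408*u - 175616)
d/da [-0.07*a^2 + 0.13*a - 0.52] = 0.13 - 0.14*a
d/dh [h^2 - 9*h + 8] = 2*h - 9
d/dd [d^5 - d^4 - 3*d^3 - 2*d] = 5*d^4 - 4*d^3 - 9*d^2 - 2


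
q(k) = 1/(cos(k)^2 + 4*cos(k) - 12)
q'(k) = (2*sin(k)*cos(k) + 4*sin(k))/(cos(k)^2 + 4*cos(k) - 12)^2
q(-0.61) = -0.12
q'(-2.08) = -0.01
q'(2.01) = 0.02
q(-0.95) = -0.11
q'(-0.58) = -0.05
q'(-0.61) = -0.05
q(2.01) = -0.07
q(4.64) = -0.08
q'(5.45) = -0.05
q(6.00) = -0.14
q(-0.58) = -0.13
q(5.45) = -0.11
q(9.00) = -0.07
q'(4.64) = -0.03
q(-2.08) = -0.07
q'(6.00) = -0.03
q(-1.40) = -0.09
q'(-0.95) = -0.05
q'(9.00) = 0.00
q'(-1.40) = -0.03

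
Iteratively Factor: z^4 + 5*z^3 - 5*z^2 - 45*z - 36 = (z + 1)*(z^3 + 4*z^2 - 9*z - 36) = (z + 1)*(z + 3)*(z^2 + z - 12) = (z - 3)*(z + 1)*(z + 3)*(z + 4)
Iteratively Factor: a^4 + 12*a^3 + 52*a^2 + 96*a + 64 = (a + 2)*(a^3 + 10*a^2 + 32*a + 32) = (a + 2)*(a + 4)*(a^2 + 6*a + 8) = (a + 2)*(a + 4)^2*(a + 2)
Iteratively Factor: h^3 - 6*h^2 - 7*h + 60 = (h + 3)*(h^2 - 9*h + 20) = (h - 4)*(h + 3)*(h - 5)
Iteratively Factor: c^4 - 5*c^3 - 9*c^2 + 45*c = (c)*(c^3 - 5*c^2 - 9*c + 45) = c*(c - 5)*(c^2 - 9) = c*(c - 5)*(c + 3)*(c - 3)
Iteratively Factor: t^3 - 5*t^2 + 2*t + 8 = (t - 4)*(t^2 - t - 2) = (t - 4)*(t + 1)*(t - 2)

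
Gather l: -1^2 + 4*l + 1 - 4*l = 0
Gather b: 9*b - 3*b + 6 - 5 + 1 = 6*b + 2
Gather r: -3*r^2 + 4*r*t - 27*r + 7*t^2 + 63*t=-3*r^2 + r*(4*t - 27) + 7*t^2 + 63*t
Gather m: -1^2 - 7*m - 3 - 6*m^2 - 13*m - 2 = -6*m^2 - 20*m - 6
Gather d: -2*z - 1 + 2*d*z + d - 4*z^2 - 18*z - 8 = d*(2*z + 1) - 4*z^2 - 20*z - 9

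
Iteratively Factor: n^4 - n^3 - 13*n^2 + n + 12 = (n - 1)*(n^3 - 13*n - 12) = (n - 1)*(n + 3)*(n^2 - 3*n - 4) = (n - 4)*(n - 1)*(n + 3)*(n + 1)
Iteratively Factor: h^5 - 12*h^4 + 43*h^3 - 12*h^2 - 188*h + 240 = (h - 4)*(h^4 - 8*h^3 + 11*h^2 + 32*h - 60) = (h - 5)*(h - 4)*(h^3 - 3*h^2 - 4*h + 12) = (h - 5)*(h - 4)*(h - 2)*(h^2 - h - 6) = (h - 5)*(h - 4)*(h - 2)*(h + 2)*(h - 3)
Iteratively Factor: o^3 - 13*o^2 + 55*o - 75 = (o - 5)*(o^2 - 8*o + 15) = (o - 5)*(o - 3)*(o - 5)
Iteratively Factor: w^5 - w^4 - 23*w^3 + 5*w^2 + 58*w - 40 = (w - 1)*(w^4 - 23*w^2 - 18*w + 40) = (w - 1)^2*(w^3 + w^2 - 22*w - 40) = (w - 5)*(w - 1)^2*(w^2 + 6*w + 8) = (w - 5)*(w - 1)^2*(w + 4)*(w + 2)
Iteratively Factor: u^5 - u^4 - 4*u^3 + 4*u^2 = (u)*(u^4 - u^3 - 4*u^2 + 4*u) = u^2*(u^3 - u^2 - 4*u + 4) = u^2*(u + 2)*(u^2 - 3*u + 2) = u^2*(u - 1)*(u + 2)*(u - 2)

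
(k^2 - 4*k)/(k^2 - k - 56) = k*(4 - k)/(-k^2 + k + 56)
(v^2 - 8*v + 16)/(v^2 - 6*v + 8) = (v - 4)/(v - 2)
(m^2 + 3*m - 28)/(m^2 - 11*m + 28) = (m + 7)/(m - 7)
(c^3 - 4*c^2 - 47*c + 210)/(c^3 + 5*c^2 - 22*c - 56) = (c^2 - 11*c + 30)/(c^2 - 2*c - 8)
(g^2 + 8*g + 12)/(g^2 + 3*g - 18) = (g + 2)/(g - 3)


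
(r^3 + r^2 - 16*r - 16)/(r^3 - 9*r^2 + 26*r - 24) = (r^2 + 5*r + 4)/(r^2 - 5*r + 6)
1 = 1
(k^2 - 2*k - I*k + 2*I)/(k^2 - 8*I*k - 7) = (k - 2)/(k - 7*I)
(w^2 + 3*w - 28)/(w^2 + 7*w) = (w - 4)/w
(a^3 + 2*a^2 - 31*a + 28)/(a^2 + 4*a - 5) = (a^2 + 3*a - 28)/(a + 5)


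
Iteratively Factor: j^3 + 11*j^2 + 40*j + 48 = (j + 4)*(j^2 + 7*j + 12) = (j + 3)*(j + 4)*(j + 4)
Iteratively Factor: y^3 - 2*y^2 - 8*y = (y + 2)*(y^2 - 4*y) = y*(y + 2)*(y - 4)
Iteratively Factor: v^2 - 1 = (v + 1)*(v - 1)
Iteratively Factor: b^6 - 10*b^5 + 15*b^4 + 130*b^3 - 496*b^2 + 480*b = (b)*(b^5 - 10*b^4 + 15*b^3 + 130*b^2 - 496*b + 480) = b*(b - 3)*(b^4 - 7*b^3 - 6*b^2 + 112*b - 160) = b*(b - 5)*(b - 3)*(b^3 - 2*b^2 - 16*b + 32) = b*(b - 5)*(b - 3)*(b - 2)*(b^2 - 16) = b*(b - 5)*(b - 3)*(b - 2)*(b + 4)*(b - 4)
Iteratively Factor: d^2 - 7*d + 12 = (d - 3)*(d - 4)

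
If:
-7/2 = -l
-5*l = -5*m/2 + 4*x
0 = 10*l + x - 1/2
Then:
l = 7/2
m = -241/5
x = -69/2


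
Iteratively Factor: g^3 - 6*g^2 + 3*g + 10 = (g - 5)*(g^2 - g - 2) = (g - 5)*(g - 2)*(g + 1)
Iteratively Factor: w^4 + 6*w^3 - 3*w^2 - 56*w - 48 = (w - 3)*(w^3 + 9*w^2 + 24*w + 16) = (w - 3)*(w + 4)*(w^2 + 5*w + 4) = (w - 3)*(w + 4)^2*(w + 1)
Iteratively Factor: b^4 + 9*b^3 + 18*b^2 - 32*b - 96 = (b + 4)*(b^3 + 5*b^2 - 2*b - 24) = (b + 3)*(b + 4)*(b^2 + 2*b - 8) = (b + 3)*(b + 4)^2*(b - 2)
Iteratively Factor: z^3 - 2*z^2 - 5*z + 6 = (z + 2)*(z^2 - 4*z + 3) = (z - 3)*(z + 2)*(z - 1)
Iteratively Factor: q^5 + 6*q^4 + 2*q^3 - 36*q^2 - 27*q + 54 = (q + 3)*(q^4 + 3*q^3 - 7*q^2 - 15*q + 18) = (q - 1)*(q + 3)*(q^3 + 4*q^2 - 3*q - 18) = (q - 1)*(q + 3)^2*(q^2 + q - 6) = (q - 2)*(q - 1)*(q + 3)^2*(q + 3)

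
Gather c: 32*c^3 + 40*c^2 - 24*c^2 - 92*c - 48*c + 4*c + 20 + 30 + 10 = 32*c^3 + 16*c^2 - 136*c + 60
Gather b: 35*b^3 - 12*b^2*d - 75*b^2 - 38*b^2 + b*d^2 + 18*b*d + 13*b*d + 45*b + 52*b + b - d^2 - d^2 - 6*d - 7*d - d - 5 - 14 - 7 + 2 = 35*b^3 + b^2*(-12*d - 113) + b*(d^2 + 31*d + 98) - 2*d^2 - 14*d - 24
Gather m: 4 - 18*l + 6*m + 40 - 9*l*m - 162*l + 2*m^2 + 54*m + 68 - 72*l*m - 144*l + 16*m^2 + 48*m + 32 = -324*l + 18*m^2 + m*(108 - 81*l) + 144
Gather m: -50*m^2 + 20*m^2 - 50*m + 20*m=-30*m^2 - 30*m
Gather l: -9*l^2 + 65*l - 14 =-9*l^2 + 65*l - 14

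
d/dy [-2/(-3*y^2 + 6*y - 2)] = 12*(1 - y)/(3*y^2 - 6*y + 2)^2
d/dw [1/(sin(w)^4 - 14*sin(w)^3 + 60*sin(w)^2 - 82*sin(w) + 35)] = 2*(19*sin(w) + 2*cos(w)^2 - 43)*cos(w)/((sin(w) - 7)^2*(sin(w) - 5)^2*(sin(w) - 1)^3)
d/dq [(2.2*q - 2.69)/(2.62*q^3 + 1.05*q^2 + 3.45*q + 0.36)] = (-11.528*q^3 + 18.8334*q^2 + 5.649*q + 10.0725)/(6.8644*q^6 + 5.502*q^5 + 19.1805*q^4 + 9.1314*q^3 + 12.6585*q^2 + 2.484*q + 0.1296)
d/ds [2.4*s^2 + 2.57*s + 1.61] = 4.8*s + 2.57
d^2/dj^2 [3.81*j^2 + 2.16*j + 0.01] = 7.62000000000000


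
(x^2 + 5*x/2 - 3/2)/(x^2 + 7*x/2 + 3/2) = (2*x - 1)/(2*x + 1)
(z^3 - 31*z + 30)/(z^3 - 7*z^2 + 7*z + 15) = (z^2 + 5*z - 6)/(z^2 - 2*z - 3)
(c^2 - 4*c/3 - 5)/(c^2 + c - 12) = (c + 5/3)/(c + 4)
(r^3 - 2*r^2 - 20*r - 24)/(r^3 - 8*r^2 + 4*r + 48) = (r + 2)/(r - 4)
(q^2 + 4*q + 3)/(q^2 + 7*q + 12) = (q + 1)/(q + 4)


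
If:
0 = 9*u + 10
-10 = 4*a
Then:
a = -5/2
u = -10/9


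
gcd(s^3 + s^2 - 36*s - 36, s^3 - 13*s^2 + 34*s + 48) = s^2 - 5*s - 6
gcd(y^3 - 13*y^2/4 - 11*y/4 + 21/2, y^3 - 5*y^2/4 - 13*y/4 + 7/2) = y^2 - y/4 - 7/2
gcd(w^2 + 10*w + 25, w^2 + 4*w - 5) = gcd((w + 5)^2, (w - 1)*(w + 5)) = w + 5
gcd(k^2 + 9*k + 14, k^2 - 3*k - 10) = k + 2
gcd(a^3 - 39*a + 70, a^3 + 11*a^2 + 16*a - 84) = a^2 + 5*a - 14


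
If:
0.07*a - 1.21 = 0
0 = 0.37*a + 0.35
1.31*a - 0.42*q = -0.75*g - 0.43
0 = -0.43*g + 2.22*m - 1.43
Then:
No Solution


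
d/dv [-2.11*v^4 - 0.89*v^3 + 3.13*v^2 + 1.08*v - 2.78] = -8.44*v^3 - 2.67*v^2 + 6.26*v + 1.08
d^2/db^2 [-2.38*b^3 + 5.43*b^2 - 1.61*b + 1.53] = 10.86 - 14.28*b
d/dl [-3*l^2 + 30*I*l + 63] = -6*l + 30*I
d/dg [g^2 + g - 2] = 2*g + 1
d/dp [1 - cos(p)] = sin(p)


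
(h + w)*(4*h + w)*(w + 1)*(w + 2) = 4*h^2*w^2 + 12*h^2*w + 8*h^2 + 5*h*w^3 + 15*h*w^2 + 10*h*w + w^4 + 3*w^3 + 2*w^2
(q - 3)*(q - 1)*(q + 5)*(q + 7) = q^4 + 8*q^3 - 10*q^2 - 104*q + 105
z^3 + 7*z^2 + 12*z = z*(z + 3)*(z + 4)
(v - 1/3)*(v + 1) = v^2 + 2*v/3 - 1/3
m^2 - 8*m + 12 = (m - 6)*(m - 2)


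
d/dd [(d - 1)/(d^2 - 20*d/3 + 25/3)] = 3*(-3*d^2 + 6*d + 5)/(9*d^4 - 120*d^3 + 550*d^2 - 1000*d + 625)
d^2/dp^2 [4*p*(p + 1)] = 8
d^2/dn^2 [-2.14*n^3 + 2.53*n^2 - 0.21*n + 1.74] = 5.06 - 12.84*n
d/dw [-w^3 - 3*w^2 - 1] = 3*w*(-w - 2)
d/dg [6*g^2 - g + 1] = 12*g - 1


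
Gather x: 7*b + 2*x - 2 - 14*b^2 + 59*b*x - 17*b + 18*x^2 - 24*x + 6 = -14*b^2 - 10*b + 18*x^2 + x*(59*b - 22) + 4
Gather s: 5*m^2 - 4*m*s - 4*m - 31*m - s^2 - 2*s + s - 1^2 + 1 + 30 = 5*m^2 - 35*m - s^2 + s*(-4*m - 1) + 30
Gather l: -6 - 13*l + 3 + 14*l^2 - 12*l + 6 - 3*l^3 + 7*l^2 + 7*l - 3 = -3*l^3 + 21*l^2 - 18*l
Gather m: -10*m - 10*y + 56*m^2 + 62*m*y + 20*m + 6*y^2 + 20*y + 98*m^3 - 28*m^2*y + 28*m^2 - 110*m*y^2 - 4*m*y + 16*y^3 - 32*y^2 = 98*m^3 + m^2*(84 - 28*y) + m*(-110*y^2 + 58*y + 10) + 16*y^3 - 26*y^2 + 10*y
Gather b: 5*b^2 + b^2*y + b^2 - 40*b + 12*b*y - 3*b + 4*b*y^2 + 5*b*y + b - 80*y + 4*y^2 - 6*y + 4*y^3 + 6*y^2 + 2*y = b^2*(y + 6) + b*(4*y^2 + 17*y - 42) + 4*y^3 + 10*y^2 - 84*y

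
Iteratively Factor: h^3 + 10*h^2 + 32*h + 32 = (h + 4)*(h^2 + 6*h + 8) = (h + 4)^2*(h + 2)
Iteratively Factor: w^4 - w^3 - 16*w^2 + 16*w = (w + 4)*(w^3 - 5*w^2 + 4*w) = (w - 4)*(w + 4)*(w^2 - w) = w*(w - 4)*(w + 4)*(w - 1)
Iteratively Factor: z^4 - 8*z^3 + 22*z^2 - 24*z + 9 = (z - 1)*(z^3 - 7*z^2 + 15*z - 9) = (z - 1)^2*(z^2 - 6*z + 9) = (z - 3)*(z - 1)^2*(z - 3)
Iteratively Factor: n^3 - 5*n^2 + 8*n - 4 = (n - 2)*(n^2 - 3*n + 2) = (n - 2)*(n - 1)*(n - 2)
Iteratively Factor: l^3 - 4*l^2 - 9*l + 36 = (l - 3)*(l^2 - l - 12) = (l - 4)*(l - 3)*(l + 3)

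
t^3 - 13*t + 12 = (t - 3)*(t - 1)*(t + 4)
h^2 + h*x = h*(h + x)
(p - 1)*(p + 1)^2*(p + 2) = p^4 + 3*p^3 + p^2 - 3*p - 2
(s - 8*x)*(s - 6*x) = s^2 - 14*s*x + 48*x^2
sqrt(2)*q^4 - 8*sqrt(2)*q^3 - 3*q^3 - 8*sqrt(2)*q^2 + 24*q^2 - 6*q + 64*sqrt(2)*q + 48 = (q - 8)*(q - 3*sqrt(2))*(q + sqrt(2))*(sqrt(2)*q + 1)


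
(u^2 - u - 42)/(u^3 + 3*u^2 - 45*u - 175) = (u + 6)/(u^2 + 10*u + 25)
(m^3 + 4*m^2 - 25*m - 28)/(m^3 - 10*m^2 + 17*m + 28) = (m + 7)/(m - 7)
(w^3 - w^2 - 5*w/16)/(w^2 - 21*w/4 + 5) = w*(4*w + 1)/(4*(w - 4))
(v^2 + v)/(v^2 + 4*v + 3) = v/(v + 3)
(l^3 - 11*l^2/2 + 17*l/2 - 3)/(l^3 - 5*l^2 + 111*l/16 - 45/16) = 8*(2*l^2 - 5*l + 2)/(16*l^2 - 32*l + 15)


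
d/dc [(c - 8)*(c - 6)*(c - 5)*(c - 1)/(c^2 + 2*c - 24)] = 2*(c^5 - 7*c^4 - 88*c^3 + 1036*c^2 - 3528*c + 4056)/(c^4 + 4*c^3 - 44*c^2 - 96*c + 576)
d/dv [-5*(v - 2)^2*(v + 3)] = -15*v^2 + 10*v + 40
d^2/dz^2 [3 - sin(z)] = sin(z)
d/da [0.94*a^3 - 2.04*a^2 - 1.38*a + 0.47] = 2.82*a^2 - 4.08*a - 1.38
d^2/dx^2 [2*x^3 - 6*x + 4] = 12*x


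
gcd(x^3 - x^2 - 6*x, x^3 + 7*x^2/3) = x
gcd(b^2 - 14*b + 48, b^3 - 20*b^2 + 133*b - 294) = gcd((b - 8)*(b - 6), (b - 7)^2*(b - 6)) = b - 6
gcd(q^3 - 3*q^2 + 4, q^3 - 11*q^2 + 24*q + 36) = q + 1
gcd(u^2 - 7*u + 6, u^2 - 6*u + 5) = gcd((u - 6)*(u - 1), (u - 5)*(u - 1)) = u - 1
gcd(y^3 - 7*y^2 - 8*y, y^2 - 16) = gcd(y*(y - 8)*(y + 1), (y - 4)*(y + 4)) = 1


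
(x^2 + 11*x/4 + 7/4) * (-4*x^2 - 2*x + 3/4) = -4*x^4 - 13*x^3 - 47*x^2/4 - 23*x/16 + 21/16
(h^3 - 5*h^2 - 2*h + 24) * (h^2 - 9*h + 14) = h^5 - 14*h^4 + 57*h^3 - 28*h^2 - 244*h + 336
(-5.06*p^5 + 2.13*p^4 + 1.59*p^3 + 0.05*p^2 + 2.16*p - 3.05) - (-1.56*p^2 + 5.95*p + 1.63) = -5.06*p^5 + 2.13*p^4 + 1.59*p^3 + 1.61*p^2 - 3.79*p - 4.68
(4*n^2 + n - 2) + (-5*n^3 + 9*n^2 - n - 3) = -5*n^3 + 13*n^2 - 5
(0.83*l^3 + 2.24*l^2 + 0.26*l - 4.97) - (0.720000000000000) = 0.83*l^3 + 2.24*l^2 + 0.26*l - 5.69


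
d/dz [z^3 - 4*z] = 3*z^2 - 4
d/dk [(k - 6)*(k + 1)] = 2*k - 5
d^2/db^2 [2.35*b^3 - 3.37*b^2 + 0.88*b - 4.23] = 14.1*b - 6.74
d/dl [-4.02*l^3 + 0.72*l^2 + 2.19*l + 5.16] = -12.06*l^2 + 1.44*l + 2.19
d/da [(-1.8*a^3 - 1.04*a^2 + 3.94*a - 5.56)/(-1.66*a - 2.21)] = (5.976*a^3 + 13.6604*a^2 + 4.5968*a - 17.937)/(2.7556*a^2 + 7.3372*a + 4.8841)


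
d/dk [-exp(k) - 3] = -exp(k)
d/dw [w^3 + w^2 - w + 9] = 3*w^2 + 2*w - 1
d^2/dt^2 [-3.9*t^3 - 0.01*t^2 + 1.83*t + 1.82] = -23.4*t - 0.02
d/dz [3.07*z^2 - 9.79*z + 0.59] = 6.14*z - 9.79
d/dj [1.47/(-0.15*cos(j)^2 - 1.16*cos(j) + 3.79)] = -(0.441*cos(j) + 1.7052)*sin(j)/(0.15*cos(j)^2 + 1.16*cos(j) - 3.79)^2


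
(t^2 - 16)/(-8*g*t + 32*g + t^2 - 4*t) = (t + 4)/(-8*g + t)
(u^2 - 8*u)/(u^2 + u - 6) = u*(u - 8)/(u^2 + u - 6)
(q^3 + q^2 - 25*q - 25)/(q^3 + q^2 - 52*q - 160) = (q^2 - 4*q - 5)/(q^2 - 4*q - 32)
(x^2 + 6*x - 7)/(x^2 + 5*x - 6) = (x + 7)/(x + 6)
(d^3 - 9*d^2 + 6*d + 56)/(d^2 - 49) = (d^2 - 2*d - 8)/(d + 7)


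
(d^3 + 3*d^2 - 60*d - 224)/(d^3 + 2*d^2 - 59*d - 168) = (d + 4)/(d + 3)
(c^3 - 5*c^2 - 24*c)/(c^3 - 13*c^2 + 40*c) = (c + 3)/(c - 5)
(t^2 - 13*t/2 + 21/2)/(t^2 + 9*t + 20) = (2*t^2 - 13*t + 21)/(2*(t^2 + 9*t + 20))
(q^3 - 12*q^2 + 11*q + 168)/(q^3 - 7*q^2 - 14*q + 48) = (q - 7)/(q - 2)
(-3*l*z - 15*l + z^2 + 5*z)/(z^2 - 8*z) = (-3*l*z - 15*l + z^2 + 5*z)/(z*(z - 8))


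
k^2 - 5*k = k*(k - 5)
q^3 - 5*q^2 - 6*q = q*(q - 6)*(q + 1)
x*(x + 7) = x^2 + 7*x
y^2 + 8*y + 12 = (y + 2)*(y + 6)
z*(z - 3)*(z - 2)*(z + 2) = z^4 - 3*z^3 - 4*z^2 + 12*z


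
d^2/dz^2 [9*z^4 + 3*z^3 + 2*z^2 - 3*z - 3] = 108*z^2 + 18*z + 4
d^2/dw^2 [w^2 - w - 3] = 2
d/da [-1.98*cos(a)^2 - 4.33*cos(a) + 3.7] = (3.96*cos(a) + 4.33)*sin(a)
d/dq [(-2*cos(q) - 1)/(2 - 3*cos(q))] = 7*sin(q)/(3*cos(q) - 2)^2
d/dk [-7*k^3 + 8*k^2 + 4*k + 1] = -21*k^2 + 16*k + 4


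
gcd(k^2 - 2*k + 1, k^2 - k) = k - 1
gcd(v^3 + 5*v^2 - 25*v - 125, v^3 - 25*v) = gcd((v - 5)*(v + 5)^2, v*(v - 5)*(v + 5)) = v^2 - 25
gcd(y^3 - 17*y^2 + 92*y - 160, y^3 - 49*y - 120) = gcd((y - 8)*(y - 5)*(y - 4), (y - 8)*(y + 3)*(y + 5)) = y - 8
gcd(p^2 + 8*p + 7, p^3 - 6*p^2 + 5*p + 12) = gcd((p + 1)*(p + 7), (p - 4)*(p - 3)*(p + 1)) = p + 1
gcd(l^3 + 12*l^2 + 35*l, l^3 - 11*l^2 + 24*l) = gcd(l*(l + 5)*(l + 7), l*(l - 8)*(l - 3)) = l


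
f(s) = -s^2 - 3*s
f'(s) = -2*s - 3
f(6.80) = -66.64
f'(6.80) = -16.60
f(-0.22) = 0.61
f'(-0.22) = -2.56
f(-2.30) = 1.61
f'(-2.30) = 1.60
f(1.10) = -4.51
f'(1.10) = -5.20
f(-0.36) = 0.95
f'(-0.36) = -2.28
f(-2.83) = 0.48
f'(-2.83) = 2.66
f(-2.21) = 1.75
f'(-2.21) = 1.42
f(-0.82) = 1.79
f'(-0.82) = -1.36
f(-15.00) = -180.00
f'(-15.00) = 27.00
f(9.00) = -108.00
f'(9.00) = -21.00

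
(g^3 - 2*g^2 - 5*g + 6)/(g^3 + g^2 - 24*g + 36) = (g^2 + g - 2)/(g^2 + 4*g - 12)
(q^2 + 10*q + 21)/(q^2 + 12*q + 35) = (q + 3)/(q + 5)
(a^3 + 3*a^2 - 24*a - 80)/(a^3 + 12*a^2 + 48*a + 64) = (a - 5)/(a + 4)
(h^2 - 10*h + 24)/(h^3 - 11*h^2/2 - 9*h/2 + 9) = 2*(h - 4)/(2*h^2 + h - 3)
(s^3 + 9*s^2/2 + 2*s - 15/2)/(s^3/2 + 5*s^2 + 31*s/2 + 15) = (2*s^2 + 3*s - 5)/(s^2 + 7*s + 10)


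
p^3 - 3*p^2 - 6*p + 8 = (p - 4)*(p - 1)*(p + 2)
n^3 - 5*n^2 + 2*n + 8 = (n - 4)*(n - 2)*(n + 1)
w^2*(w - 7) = w^3 - 7*w^2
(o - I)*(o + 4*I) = o^2 + 3*I*o + 4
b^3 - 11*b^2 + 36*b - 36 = (b - 6)*(b - 3)*(b - 2)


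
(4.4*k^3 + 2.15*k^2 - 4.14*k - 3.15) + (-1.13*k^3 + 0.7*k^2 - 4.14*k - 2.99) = 3.27*k^3 + 2.85*k^2 - 8.28*k - 6.14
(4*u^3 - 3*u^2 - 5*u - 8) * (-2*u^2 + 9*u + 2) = -8*u^5 + 42*u^4 - 9*u^3 - 35*u^2 - 82*u - 16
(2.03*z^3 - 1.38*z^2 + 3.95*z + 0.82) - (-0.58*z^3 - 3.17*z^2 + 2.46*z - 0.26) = 2.61*z^3 + 1.79*z^2 + 1.49*z + 1.08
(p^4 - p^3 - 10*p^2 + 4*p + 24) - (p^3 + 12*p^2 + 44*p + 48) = p^4 - 2*p^3 - 22*p^2 - 40*p - 24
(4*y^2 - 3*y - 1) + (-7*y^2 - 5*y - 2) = -3*y^2 - 8*y - 3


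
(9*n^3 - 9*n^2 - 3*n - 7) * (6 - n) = -9*n^4 + 63*n^3 - 51*n^2 - 11*n - 42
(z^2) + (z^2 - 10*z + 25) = 2*z^2 - 10*z + 25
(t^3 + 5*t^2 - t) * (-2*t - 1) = -2*t^4 - 11*t^3 - 3*t^2 + t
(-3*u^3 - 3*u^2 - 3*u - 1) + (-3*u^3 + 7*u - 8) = -6*u^3 - 3*u^2 + 4*u - 9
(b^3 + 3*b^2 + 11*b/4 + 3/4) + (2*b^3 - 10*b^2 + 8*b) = 3*b^3 - 7*b^2 + 43*b/4 + 3/4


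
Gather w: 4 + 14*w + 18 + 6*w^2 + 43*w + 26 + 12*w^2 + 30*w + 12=18*w^2 + 87*w + 60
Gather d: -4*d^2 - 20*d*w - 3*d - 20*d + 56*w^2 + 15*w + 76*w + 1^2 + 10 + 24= -4*d^2 + d*(-20*w - 23) + 56*w^2 + 91*w + 35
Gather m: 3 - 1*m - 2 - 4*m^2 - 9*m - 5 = -4*m^2 - 10*m - 4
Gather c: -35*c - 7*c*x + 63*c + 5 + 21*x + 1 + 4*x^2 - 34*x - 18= c*(28 - 7*x) + 4*x^2 - 13*x - 12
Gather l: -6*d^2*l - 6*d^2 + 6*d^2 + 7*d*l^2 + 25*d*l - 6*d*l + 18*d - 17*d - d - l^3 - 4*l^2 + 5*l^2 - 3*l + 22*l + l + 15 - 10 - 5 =-l^3 + l^2*(7*d + 1) + l*(-6*d^2 + 19*d + 20)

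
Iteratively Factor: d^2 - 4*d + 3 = (d - 3)*(d - 1)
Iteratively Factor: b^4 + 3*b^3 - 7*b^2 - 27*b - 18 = (b + 3)*(b^3 - 7*b - 6) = (b + 2)*(b + 3)*(b^2 - 2*b - 3) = (b + 1)*(b + 2)*(b + 3)*(b - 3)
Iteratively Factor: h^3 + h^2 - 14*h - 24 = (h - 4)*(h^2 + 5*h + 6) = (h - 4)*(h + 3)*(h + 2)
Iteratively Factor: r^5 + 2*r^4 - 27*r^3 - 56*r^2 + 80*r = (r - 5)*(r^4 + 7*r^3 + 8*r^2 - 16*r) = (r - 5)*(r + 4)*(r^3 + 3*r^2 - 4*r) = (r - 5)*(r - 1)*(r + 4)*(r^2 + 4*r) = (r - 5)*(r - 1)*(r + 4)^2*(r)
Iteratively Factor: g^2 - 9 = (g + 3)*(g - 3)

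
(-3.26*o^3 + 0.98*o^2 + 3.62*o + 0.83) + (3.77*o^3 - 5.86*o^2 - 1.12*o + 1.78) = 0.51*o^3 - 4.88*o^2 + 2.5*o + 2.61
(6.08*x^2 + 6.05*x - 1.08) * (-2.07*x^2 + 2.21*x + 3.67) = -12.5856*x^4 + 0.913300000000001*x^3 + 37.9197*x^2 + 19.8167*x - 3.9636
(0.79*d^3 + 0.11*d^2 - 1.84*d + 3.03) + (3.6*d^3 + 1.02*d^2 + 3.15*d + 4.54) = 4.39*d^3 + 1.13*d^2 + 1.31*d + 7.57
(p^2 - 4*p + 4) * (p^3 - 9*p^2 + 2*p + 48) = p^5 - 13*p^4 + 42*p^3 + 4*p^2 - 184*p + 192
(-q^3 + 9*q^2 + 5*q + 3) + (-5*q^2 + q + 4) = -q^3 + 4*q^2 + 6*q + 7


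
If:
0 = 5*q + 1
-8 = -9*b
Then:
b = 8/9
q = -1/5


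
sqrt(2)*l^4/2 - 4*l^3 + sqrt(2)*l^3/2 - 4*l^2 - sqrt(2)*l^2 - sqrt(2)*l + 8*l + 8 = (l - 4*sqrt(2))*(l - sqrt(2))*(l + sqrt(2))*(sqrt(2)*l/2 + sqrt(2)/2)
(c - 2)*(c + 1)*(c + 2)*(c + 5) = c^4 + 6*c^3 + c^2 - 24*c - 20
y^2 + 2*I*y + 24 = (y - 4*I)*(y + 6*I)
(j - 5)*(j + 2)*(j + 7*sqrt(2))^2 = j^4 - 3*j^3 + 14*sqrt(2)*j^3 - 42*sqrt(2)*j^2 + 88*j^2 - 294*j - 140*sqrt(2)*j - 980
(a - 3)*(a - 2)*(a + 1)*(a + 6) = a^4 + 2*a^3 - 23*a^2 + 12*a + 36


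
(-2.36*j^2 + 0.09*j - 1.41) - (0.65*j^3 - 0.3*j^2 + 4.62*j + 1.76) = -0.65*j^3 - 2.06*j^2 - 4.53*j - 3.17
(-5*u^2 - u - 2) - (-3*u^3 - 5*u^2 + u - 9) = 3*u^3 - 2*u + 7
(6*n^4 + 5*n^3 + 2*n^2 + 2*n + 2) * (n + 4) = 6*n^5 + 29*n^4 + 22*n^3 + 10*n^2 + 10*n + 8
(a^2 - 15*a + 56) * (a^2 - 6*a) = a^4 - 21*a^3 + 146*a^2 - 336*a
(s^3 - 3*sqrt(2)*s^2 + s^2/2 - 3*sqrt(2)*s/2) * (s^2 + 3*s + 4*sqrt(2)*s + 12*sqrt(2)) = s^5 + sqrt(2)*s^4 + 7*s^4/2 - 45*s^3/2 + 7*sqrt(2)*s^3/2 - 84*s^2 + 3*sqrt(2)*s^2/2 - 36*s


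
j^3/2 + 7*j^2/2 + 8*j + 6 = (j/2 + 1)*(j + 2)*(j + 3)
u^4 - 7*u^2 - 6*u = u*(u - 3)*(u + 1)*(u + 2)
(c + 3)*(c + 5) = c^2 + 8*c + 15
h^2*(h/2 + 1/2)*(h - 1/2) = h^4/2 + h^3/4 - h^2/4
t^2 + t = t*(t + 1)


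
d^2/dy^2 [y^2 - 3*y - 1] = 2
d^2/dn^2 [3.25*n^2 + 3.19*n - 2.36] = 6.50000000000000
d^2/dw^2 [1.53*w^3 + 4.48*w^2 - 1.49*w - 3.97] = 9.18*w + 8.96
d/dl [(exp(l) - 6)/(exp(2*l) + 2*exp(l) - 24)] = (-2*(exp(l) - 6)*(exp(l) + 1) + exp(2*l) + 2*exp(l) - 24)*exp(l)/(exp(2*l) + 2*exp(l) - 24)^2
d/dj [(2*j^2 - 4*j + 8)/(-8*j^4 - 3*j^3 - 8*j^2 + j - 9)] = 2*(16*j^5 - 45*j^4 + 116*j^3 + 21*j^2 + 46*j + 14)/(64*j^8 + 48*j^7 + 137*j^6 + 32*j^5 + 202*j^4 + 38*j^3 + 145*j^2 - 18*j + 81)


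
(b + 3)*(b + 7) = b^2 + 10*b + 21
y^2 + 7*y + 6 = (y + 1)*(y + 6)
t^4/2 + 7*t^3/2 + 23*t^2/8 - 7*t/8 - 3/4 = (t/2 + 1/2)*(t - 1/2)*(t + 1/2)*(t + 6)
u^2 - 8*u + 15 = (u - 5)*(u - 3)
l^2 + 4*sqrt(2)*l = l*(l + 4*sqrt(2))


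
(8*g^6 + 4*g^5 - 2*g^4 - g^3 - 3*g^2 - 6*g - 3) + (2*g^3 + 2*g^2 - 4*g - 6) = 8*g^6 + 4*g^5 - 2*g^4 + g^3 - g^2 - 10*g - 9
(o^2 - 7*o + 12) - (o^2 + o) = 12 - 8*o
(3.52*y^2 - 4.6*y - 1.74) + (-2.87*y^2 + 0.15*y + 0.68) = 0.65*y^2 - 4.45*y - 1.06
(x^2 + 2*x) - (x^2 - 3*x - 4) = 5*x + 4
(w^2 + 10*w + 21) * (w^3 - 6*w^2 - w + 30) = w^5 + 4*w^4 - 40*w^3 - 106*w^2 + 279*w + 630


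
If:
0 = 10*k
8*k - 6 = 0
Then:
No Solution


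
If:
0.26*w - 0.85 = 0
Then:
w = 3.27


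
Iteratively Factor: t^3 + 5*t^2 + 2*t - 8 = (t + 4)*(t^2 + t - 2) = (t - 1)*(t + 4)*(t + 2)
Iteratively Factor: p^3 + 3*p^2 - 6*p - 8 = (p - 2)*(p^2 + 5*p + 4) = (p - 2)*(p + 1)*(p + 4)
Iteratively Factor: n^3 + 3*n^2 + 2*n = (n + 2)*(n^2 + n) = n*(n + 2)*(n + 1)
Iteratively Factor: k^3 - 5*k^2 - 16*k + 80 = (k + 4)*(k^2 - 9*k + 20) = (k - 4)*(k + 4)*(k - 5)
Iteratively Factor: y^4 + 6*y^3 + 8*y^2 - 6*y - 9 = (y + 3)*(y^3 + 3*y^2 - y - 3) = (y - 1)*(y + 3)*(y^2 + 4*y + 3) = (y - 1)*(y + 3)^2*(y + 1)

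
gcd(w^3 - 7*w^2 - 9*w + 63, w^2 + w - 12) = w - 3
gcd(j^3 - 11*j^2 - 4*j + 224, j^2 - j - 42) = j - 7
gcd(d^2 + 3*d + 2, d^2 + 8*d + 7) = d + 1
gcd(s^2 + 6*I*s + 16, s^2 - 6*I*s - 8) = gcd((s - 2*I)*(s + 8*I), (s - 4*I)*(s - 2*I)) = s - 2*I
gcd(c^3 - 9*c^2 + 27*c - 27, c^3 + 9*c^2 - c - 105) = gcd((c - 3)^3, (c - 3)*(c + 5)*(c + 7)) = c - 3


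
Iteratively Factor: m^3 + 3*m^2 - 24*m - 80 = (m + 4)*(m^2 - m - 20) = (m - 5)*(m + 4)*(m + 4)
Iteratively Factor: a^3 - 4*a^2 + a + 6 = (a - 2)*(a^2 - 2*a - 3) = (a - 2)*(a + 1)*(a - 3)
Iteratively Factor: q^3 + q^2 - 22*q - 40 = (q + 4)*(q^2 - 3*q - 10) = (q - 5)*(q + 4)*(q + 2)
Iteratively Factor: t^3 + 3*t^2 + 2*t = (t)*(t^2 + 3*t + 2) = t*(t + 2)*(t + 1)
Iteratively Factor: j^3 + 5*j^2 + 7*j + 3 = (j + 1)*(j^2 + 4*j + 3) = (j + 1)^2*(j + 3)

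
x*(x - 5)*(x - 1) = x^3 - 6*x^2 + 5*x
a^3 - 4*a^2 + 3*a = a*(a - 3)*(a - 1)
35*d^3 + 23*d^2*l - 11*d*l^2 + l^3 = (-7*d + l)*(-5*d + l)*(d + l)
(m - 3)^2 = m^2 - 6*m + 9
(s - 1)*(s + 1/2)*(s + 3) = s^3 + 5*s^2/2 - 2*s - 3/2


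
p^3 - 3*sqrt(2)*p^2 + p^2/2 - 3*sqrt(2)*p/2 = p*(p + 1/2)*(p - 3*sqrt(2))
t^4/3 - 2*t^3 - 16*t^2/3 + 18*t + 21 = (t/3 + 1/3)*(t - 7)*(t - 3)*(t + 3)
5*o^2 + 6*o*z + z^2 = (o + z)*(5*o + z)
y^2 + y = y*(y + 1)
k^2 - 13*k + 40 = (k - 8)*(k - 5)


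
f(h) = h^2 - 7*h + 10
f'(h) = 2*h - 7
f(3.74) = -2.19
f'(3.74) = 0.48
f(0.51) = 6.69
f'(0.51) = -5.98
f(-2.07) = 28.77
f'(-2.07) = -11.14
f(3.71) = -2.21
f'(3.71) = 0.42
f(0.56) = 6.39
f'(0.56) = -5.88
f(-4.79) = 66.47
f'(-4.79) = -16.58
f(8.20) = 19.84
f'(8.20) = 9.40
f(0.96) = 4.20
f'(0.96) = -5.08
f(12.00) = 70.00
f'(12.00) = 17.00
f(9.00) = 28.00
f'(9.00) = 11.00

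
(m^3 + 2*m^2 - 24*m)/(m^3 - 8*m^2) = (m^2 + 2*m - 24)/(m*(m - 8))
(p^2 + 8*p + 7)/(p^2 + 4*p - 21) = (p + 1)/(p - 3)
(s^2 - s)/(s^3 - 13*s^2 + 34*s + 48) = s*(s - 1)/(s^3 - 13*s^2 + 34*s + 48)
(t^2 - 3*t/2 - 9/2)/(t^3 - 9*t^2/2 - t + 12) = (t - 3)/(t^2 - 6*t + 8)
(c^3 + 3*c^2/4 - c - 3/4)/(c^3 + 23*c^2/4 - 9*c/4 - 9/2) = (c + 1)/(c + 6)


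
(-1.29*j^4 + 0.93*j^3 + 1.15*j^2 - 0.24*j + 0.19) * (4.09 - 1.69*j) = 2.1801*j^5 - 6.8478*j^4 + 1.8602*j^3 + 5.1091*j^2 - 1.3027*j + 0.7771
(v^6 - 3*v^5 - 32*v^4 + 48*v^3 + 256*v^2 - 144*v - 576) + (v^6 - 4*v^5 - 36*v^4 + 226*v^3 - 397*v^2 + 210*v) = 2*v^6 - 7*v^5 - 68*v^4 + 274*v^3 - 141*v^2 + 66*v - 576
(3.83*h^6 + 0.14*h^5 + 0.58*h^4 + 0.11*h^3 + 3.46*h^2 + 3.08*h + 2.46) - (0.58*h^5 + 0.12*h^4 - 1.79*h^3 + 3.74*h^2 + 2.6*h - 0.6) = 3.83*h^6 - 0.44*h^5 + 0.46*h^4 + 1.9*h^3 - 0.28*h^2 + 0.48*h + 3.06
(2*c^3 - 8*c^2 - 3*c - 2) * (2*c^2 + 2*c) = 4*c^5 - 12*c^4 - 22*c^3 - 10*c^2 - 4*c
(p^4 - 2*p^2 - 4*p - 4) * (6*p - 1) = 6*p^5 - p^4 - 12*p^3 - 22*p^2 - 20*p + 4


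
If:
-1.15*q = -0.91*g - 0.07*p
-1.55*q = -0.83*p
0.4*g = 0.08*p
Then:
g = 0.00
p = 0.00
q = 0.00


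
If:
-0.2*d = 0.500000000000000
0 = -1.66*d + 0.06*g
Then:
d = -2.50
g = -69.17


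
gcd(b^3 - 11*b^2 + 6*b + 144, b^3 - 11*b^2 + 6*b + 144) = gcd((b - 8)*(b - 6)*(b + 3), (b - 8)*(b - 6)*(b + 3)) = b^3 - 11*b^2 + 6*b + 144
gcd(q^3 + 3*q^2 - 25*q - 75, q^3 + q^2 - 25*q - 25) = q^2 - 25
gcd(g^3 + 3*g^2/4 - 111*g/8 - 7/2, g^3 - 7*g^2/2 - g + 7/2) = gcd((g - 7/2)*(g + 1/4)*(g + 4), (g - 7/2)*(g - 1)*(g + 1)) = g - 7/2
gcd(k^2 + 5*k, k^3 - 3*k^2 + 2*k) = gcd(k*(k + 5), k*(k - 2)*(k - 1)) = k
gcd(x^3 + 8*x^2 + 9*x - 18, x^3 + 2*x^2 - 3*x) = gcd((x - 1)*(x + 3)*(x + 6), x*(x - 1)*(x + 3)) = x^2 + 2*x - 3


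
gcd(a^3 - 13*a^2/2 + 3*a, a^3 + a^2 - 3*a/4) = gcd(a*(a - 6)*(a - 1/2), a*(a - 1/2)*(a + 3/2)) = a^2 - a/2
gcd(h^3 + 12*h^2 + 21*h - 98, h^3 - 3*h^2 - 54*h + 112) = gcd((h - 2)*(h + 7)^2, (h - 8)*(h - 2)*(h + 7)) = h^2 + 5*h - 14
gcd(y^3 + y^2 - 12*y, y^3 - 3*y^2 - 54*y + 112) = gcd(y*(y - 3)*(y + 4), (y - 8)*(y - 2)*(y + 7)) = 1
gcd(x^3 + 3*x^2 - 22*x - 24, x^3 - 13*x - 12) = x^2 - 3*x - 4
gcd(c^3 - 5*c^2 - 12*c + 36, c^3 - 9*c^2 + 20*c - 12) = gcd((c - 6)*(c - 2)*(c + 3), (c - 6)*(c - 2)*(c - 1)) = c^2 - 8*c + 12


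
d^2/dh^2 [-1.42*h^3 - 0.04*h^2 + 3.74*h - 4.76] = -8.52*h - 0.08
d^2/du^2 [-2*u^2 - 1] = -4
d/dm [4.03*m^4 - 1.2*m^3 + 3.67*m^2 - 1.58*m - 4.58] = 16.12*m^3 - 3.6*m^2 + 7.34*m - 1.58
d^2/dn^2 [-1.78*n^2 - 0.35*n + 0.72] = -3.56000000000000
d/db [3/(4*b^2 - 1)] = -24*b/(4*b^2 - 1)^2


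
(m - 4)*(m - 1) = m^2 - 5*m + 4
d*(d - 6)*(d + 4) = d^3 - 2*d^2 - 24*d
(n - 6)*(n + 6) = n^2 - 36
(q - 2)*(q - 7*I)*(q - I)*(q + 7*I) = q^4 - 2*q^3 - I*q^3 + 49*q^2 + 2*I*q^2 - 98*q - 49*I*q + 98*I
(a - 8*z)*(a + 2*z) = a^2 - 6*a*z - 16*z^2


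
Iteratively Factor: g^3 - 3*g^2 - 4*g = (g)*(g^2 - 3*g - 4) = g*(g + 1)*(g - 4)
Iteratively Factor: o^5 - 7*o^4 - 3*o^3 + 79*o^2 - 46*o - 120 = (o - 4)*(o^4 - 3*o^3 - 15*o^2 + 19*o + 30) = (o - 5)*(o - 4)*(o^3 + 2*o^2 - 5*o - 6) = (o - 5)*(o - 4)*(o - 2)*(o^2 + 4*o + 3) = (o - 5)*(o - 4)*(o - 2)*(o + 1)*(o + 3)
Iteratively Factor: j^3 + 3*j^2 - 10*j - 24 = (j - 3)*(j^2 + 6*j + 8) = (j - 3)*(j + 4)*(j + 2)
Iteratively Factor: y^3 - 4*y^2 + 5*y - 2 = (y - 1)*(y^2 - 3*y + 2) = (y - 2)*(y - 1)*(y - 1)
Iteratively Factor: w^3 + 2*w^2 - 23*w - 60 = (w + 3)*(w^2 - w - 20) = (w - 5)*(w + 3)*(w + 4)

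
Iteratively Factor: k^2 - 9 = (k - 3)*(k + 3)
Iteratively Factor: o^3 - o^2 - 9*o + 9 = (o + 3)*(o^2 - 4*o + 3) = (o - 3)*(o + 3)*(o - 1)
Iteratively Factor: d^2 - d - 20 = (d + 4)*(d - 5)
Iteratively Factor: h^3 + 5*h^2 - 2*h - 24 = (h - 2)*(h^2 + 7*h + 12) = (h - 2)*(h + 3)*(h + 4)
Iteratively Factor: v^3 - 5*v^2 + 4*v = (v - 4)*(v^2 - v) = (v - 4)*(v - 1)*(v)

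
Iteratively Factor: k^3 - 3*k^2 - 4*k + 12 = (k + 2)*(k^2 - 5*k + 6) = (k - 3)*(k + 2)*(k - 2)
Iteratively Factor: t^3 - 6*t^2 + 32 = (t - 4)*(t^2 - 2*t - 8) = (t - 4)^2*(t + 2)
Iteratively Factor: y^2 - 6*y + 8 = (y - 2)*(y - 4)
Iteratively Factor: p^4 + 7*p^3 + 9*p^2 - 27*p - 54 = (p + 3)*(p^3 + 4*p^2 - 3*p - 18) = (p - 2)*(p + 3)*(p^2 + 6*p + 9) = (p - 2)*(p + 3)^2*(p + 3)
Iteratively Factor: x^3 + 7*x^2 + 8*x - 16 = (x - 1)*(x^2 + 8*x + 16) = (x - 1)*(x + 4)*(x + 4)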